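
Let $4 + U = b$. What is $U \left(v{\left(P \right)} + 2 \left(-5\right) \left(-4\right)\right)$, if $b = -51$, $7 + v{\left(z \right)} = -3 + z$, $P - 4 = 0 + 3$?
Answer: $-2035$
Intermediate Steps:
$P = 7$ ($P = 4 + \left(0 + 3\right) = 4 + 3 = 7$)
$v{\left(z \right)} = -10 + z$ ($v{\left(z \right)} = -7 + \left(-3 + z\right) = -10 + z$)
$U = -55$ ($U = -4 - 51 = -55$)
$U \left(v{\left(P \right)} + 2 \left(-5\right) \left(-4\right)\right) = - 55 \left(\left(-10 + 7\right) + 2 \left(-5\right) \left(-4\right)\right) = - 55 \left(-3 - -40\right) = - 55 \left(-3 + 40\right) = \left(-55\right) 37 = -2035$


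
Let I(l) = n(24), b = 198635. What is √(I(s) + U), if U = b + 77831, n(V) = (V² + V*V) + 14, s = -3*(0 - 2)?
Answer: 24*√482 ≈ 526.91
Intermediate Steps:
s = 6 (s = -3*(-2) = 6)
n(V) = 14 + 2*V² (n(V) = (V² + V²) + 14 = 2*V² + 14 = 14 + 2*V²)
U = 276466 (U = 198635 + 77831 = 276466)
I(l) = 1166 (I(l) = 14 + 2*24² = 14 + 2*576 = 14 + 1152 = 1166)
√(I(s) + U) = √(1166 + 276466) = √277632 = 24*√482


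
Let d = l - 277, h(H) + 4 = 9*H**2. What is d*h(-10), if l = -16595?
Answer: -15117312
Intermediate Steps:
h(H) = -4 + 9*H**2
d = -16872 (d = -16595 - 277 = -16872)
d*h(-10) = -16872*(-4 + 9*(-10)**2) = -16872*(-4 + 9*100) = -16872*(-4 + 900) = -16872*896 = -15117312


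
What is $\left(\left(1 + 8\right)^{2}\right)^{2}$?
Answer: $6561$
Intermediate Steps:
$\left(\left(1 + 8\right)^{2}\right)^{2} = \left(9^{2}\right)^{2} = 81^{2} = 6561$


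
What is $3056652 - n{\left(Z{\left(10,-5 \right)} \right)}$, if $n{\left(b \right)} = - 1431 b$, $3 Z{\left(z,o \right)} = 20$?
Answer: $3066192$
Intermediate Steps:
$Z{\left(z,o \right)} = \frac{20}{3}$ ($Z{\left(z,o \right)} = \frac{1}{3} \cdot 20 = \frac{20}{3}$)
$3056652 - n{\left(Z{\left(10,-5 \right)} \right)} = 3056652 - \left(-1431\right) \frac{20}{3} = 3056652 - -9540 = 3056652 + 9540 = 3066192$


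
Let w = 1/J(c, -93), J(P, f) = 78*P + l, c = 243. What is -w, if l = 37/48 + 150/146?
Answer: -3504/66421117 ≈ -5.2754e-5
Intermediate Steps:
l = 6301/3504 (l = 37*(1/48) + 150*(1/146) = 37/48 + 75/73 = 6301/3504 ≈ 1.7982)
J(P, f) = 6301/3504 + 78*P (J(P, f) = 78*P + 6301/3504 = 6301/3504 + 78*P)
w = 3504/66421117 (w = 1/(6301/3504 + 78*243) = 1/(6301/3504 + 18954) = 1/(66421117/3504) = 3504/66421117 ≈ 5.2754e-5)
-w = -1*3504/66421117 = -3504/66421117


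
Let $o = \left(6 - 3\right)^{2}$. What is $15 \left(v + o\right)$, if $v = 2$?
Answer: $165$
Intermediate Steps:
$o = 9$ ($o = 3^{2} = 9$)
$15 \left(v + o\right) = 15 \left(2 + 9\right) = 15 \cdot 11 = 165$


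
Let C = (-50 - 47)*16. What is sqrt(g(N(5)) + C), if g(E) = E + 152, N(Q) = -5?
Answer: I*sqrt(1405) ≈ 37.483*I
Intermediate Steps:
C = -1552 (C = -97*16 = -1552)
g(E) = 152 + E
sqrt(g(N(5)) + C) = sqrt((152 - 5) - 1552) = sqrt(147 - 1552) = sqrt(-1405) = I*sqrt(1405)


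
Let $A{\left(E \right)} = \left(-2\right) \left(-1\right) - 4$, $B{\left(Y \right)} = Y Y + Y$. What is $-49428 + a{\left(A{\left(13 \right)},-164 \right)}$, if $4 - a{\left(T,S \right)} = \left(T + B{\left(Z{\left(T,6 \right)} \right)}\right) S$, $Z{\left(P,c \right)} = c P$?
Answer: $-28104$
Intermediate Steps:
$Z{\left(P,c \right)} = P c$
$B{\left(Y \right)} = Y + Y^{2}$ ($B{\left(Y \right)} = Y^{2} + Y = Y + Y^{2}$)
$A{\left(E \right)} = -2$ ($A{\left(E \right)} = 2 - 4 = -2$)
$a{\left(T,S \right)} = 4 - S \left(T + 6 T \left(1 + 6 T\right)\right)$ ($a{\left(T,S \right)} = 4 - \left(T + T 6 \left(1 + T 6\right)\right) S = 4 - \left(T + 6 T \left(1 + 6 T\right)\right) S = 4 - S \left(T + 6 T \left(1 + 6 T\right)\right)$)
$-49428 + a{\left(A{\left(13 \right)},-164 \right)} = -49428 - \left(-4 - 23616 + 2296\right) = -49428 - \left(2292 - 23616\right) = -49428 + \left(4 + 23616 - 2296\right) = -49428 + 21324 = -28104$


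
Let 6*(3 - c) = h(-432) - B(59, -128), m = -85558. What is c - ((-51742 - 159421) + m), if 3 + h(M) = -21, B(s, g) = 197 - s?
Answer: 296751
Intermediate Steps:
h(M) = -24 (h(M) = -3 - 21 = -24)
c = 30 (c = 3 - (-24 - (197 - 1*59))/6 = 3 - (-24 - (197 - 59))/6 = 3 - (-24 - 1*138)/6 = 3 - (-24 - 138)/6 = 3 - ⅙*(-162) = 3 + 27 = 30)
c - ((-51742 - 159421) + m) = 30 - ((-51742 - 159421) - 85558) = 30 - (-211163 - 85558) = 30 - 1*(-296721) = 30 + 296721 = 296751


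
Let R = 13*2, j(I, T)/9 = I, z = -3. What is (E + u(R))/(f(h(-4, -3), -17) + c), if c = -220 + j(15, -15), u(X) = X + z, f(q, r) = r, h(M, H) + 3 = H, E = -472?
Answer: 449/102 ≈ 4.4020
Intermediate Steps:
h(M, H) = -3 + H
j(I, T) = 9*I
R = 26
u(X) = -3 + X (u(X) = X - 3 = -3 + X)
c = -85 (c = -220 + 9*15 = -220 + 135 = -85)
(E + u(R))/(f(h(-4, -3), -17) + c) = (-472 + (-3 + 26))/(-17 - 85) = (-472 + 23)/(-102) = -449*(-1/102) = 449/102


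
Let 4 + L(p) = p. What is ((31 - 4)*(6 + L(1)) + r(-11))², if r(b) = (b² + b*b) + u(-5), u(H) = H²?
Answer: 121104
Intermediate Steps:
L(p) = -4 + p
r(b) = 25 + 2*b² (r(b) = (b² + b*b) + (-5)² = (b² + b²) + 25 = 2*b² + 25 = 25 + 2*b²)
((31 - 4)*(6 + L(1)) + r(-11))² = ((31 - 4)*(6 + (-4 + 1)) + (25 + 2*(-11)²))² = (27*(6 - 3) + (25 + 2*121))² = (27*3 + (25 + 242))² = (81 + 267)² = 348² = 121104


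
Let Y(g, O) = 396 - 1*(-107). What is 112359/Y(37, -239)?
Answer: 112359/503 ≈ 223.38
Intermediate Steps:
Y(g, O) = 503 (Y(g, O) = 396 + 107 = 503)
112359/Y(37, -239) = 112359/503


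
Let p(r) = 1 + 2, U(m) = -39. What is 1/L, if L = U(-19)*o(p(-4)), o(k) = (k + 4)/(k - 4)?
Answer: 1/273 ≈ 0.0036630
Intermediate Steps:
p(r) = 3
o(k) = (4 + k)/(-4 + k)
L = 273 (L = -39*(4 + 3)/(-4 + 3) = -39*7/(-1) = -(-39)*7 = -39*(-7) = 273)
1/L = 1/273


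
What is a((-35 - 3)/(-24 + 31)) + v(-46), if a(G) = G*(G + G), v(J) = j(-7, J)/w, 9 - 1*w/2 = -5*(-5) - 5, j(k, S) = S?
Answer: 32895/539 ≈ 61.030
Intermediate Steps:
w = -22 (w = 18 - 2*(-5*(-5) - 5) = 18 - 2*(25 - 5) = 18 - 2*20 = 18 - 40 = -22)
v(J) = -J/22 (v(J) = J/(-22) = J*(-1/22) = -J/22)
a(G) = 2*G² (a(G) = G*(2*G) = 2*G²)
a((-35 - 3)/(-24 + 31)) + v(-46) = 2*((-35 - 3)/(-24 + 31))² - 1/22*(-46) = 2*(-38/7)² + 23/11 = 2*(1444/49) + 23/11 = 2888/49 + 23/11 = 32895/539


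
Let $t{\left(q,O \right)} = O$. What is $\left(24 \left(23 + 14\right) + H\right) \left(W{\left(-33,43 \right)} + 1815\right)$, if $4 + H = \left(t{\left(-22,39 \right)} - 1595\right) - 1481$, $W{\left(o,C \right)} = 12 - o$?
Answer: $-4004580$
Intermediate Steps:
$H = -3041$ ($H = -4 + \left(\left(39 - 1595\right) - 1481\right) = -4 - 3037 = -3041$)
$\left(24 \left(23 + 14\right) + H\right) \left(W{\left(-33,43 \right)} + 1815\right) = \left(24 \left(23 + 14\right) - 3041\right) \left(\left(12 - -33\right) + 1815\right) = \left(24 \cdot 37 - 3041\right) \left(\left(12 + 33\right) + 1815\right) = \left(888 - 3041\right) \left(45 + 1815\right) = \left(-2153\right) 1860 = -4004580$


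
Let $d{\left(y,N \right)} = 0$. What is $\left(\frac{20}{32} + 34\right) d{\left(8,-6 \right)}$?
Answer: $0$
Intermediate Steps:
$\left(\frac{20}{32} + 34\right) d{\left(8,-6 \right)} = \left(\frac{20}{32} + 34\right) 0 = \left(20 \cdot \frac{1}{32} + 34\right) 0 = \left(\frac{5}{8} + 34\right) 0 = \frac{277}{8} \cdot 0 = 0$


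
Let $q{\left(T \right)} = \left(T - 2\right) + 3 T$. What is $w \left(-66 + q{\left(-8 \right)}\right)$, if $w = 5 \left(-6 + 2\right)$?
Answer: $2000$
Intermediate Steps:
$q{\left(T \right)} = -2 + 4 T$ ($q{\left(T \right)} = \left(-2 + T\right) + 3 T = -2 + 4 T$)
$w = -20$ ($w = 5 \left(-4\right) = -20$)
$w \left(-66 + q{\left(-8 \right)}\right) = - 20 \left(-66 + \left(-2 + 4 \left(-8\right)\right)\right) = - 20 \left(-66 - 34\right) = \left(-20\right) \left(-100\right) = 2000$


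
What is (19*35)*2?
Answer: 1330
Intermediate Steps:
(19*35)*2 = 665*2 = 1330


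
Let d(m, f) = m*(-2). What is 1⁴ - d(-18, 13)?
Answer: -35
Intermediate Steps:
d(m, f) = -2*m
1⁴ - d(-18, 13) = 1⁴ - (-2)*(-18) = 1 - 1*36 = 1 - 36 = -35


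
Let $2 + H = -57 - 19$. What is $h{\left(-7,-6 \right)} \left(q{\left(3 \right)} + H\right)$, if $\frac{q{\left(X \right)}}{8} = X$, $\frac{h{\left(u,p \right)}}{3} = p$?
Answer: $972$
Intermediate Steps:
$h{\left(u,p \right)} = 3 p$
$H = -78$ ($H = -2 - 76 = -78$)
$q{\left(X \right)} = 8 X$
$h{\left(-7,-6 \right)} \left(q{\left(3 \right)} + H\right) = 3 \left(-6\right) \left(8 \cdot 3 - 78\right) = - 18 \left(24 - 78\right) = \left(-18\right) \left(-54\right) = 972$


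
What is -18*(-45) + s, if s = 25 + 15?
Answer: 850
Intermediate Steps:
s = 40
-18*(-45) + s = -18*(-45) + 40 = 810 + 40 = 850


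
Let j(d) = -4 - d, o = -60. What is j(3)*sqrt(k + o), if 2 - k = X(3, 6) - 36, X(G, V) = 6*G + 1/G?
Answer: -77*I*sqrt(3)/3 ≈ -44.456*I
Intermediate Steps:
X(G, V) = 1/G + 6*G
k = 59/3 (k = 2 - ((1/3 + 6*3) - 36) = 2 - ((1/3 + 18) - 36) = 2 - (55/3 - 36) = 2 - 1*(-53/3) = 2 + 53/3 = 59/3 ≈ 19.667)
j(3)*sqrt(k + o) = (-4 - 1*3)*sqrt(59/3 - 60) = (-4 - 3)*sqrt(-121/3) = -77*I*sqrt(3)/3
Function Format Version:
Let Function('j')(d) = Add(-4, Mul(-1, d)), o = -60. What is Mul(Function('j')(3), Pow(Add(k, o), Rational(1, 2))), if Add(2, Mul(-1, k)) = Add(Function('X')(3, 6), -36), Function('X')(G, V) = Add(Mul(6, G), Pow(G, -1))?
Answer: Mul(Rational(-77, 3), I, Pow(3, Rational(1, 2))) ≈ Mul(-44.456, I)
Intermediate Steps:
Function('X')(G, V) = Add(Pow(G, -1), Mul(6, G))
k = Rational(59, 3) (k = Add(2, Mul(-1, Add(Add(Pow(3, -1), Mul(6, 3)), -36))) = Add(2, Mul(-1, Add(Add(Rational(1, 3), 18), -36))) = Add(2, Mul(-1, Add(Rational(55, 3), -36))) = Add(2, Mul(-1, Rational(-53, 3))) = Add(2, Rational(53, 3)) = Rational(59, 3) ≈ 19.667)
Mul(Function('j')(3), Pow(Add(k, o), Rational(1, 2))) = Mul(Add(-4, Mul(-1, 3)), Pow(Add(Rational(59, 3), -60), Rational(1, 2))) = Mul(Add(-4, -3), Pow(Rational(-121, 3), Rational(1, 2))) = Mul(-7, Mul(Rational(11, 3), I, Pow(3, Rational(1, 2)))) = Mul(Rational(-77, 3), I, Pow(3, Rational(1, 2)))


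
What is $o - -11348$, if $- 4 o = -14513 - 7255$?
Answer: $16790$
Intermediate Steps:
$o = 5442$ ($o = - \frac{-14513 - 7255}{4} = \left(- \frac{1}{4}\right) \left(-21768\right) = 5442$)
$o - -11348 = 5442 - -11348 = 5442 + 11348 = 16790$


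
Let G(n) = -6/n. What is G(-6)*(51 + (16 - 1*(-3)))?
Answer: 70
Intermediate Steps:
G(-6)*(51 + (16 - 1*(-3))) = (-6/(-6))*(51 + (16 - 1*(-3))) = (-6*(-⅙))*(51 + (16 + 3)) = 1*(51 + 19) = 1*70 = 70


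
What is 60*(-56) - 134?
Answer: -3494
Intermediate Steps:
60*(-56) - 134 = -3360 - 134 = -3494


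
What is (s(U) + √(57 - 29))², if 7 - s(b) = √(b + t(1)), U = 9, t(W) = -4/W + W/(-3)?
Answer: (21 - √42 + 6*√7)²/9 ≈ 102.64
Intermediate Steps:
t(W) = -4/W - W/3 (t(W) = -4/W + W*(-⅓) = -4/W - W/3)
s(b) = 7 - √(-13/3 + b) (s(b) = 7 - √(b + (-4/1 - ⅓*1)) = 7 - √(b + (-4*1 - ⅓)) = 7 - √(b + (-4 - ⅓)) = 7 - √(b - 13/3) = 7 - √(-13/3 + b))
(s(U) + √(57 - 29))² = ((7 - √(-39 + 9*9)/3) + √(57 - 29))² = ((7 - √(-39 + 81)/3) + √28)² = ((7 - √42/3) + 2*√7)² = (7 + 2*√7 - √42/3)²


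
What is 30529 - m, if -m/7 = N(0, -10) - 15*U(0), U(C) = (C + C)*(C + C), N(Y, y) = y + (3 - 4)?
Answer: 30452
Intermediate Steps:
N(Y, y) = -1 + y (N(Y, y) = y - 1 = -1 + y)
U(C) = 4*C² (U(C) = (2*C)*(2*C) = 4*C²)
m = 77 (m = -7*((-1 - 10) - 60*0²) = -7*(-11 - 60*0) = -7*(-11 - 15*0) = -7*(-11 + 0) = -7*(-11) = 77)
30529 - m = 30529 - 1*77 = 30529 - 77 = 30452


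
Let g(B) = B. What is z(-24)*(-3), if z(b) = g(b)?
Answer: 72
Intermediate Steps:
z(b) = b
z(-24)*(-3) = -24*(-3) = 72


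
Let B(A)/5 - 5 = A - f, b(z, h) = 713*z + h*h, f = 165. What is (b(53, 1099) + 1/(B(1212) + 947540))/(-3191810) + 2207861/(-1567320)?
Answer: -71454528841460461/39720545934648000 ≈ -1.7989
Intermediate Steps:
b(z, h) = h² + 713*z (b(z, h) = 713*z + h² = h² + 713*z)
B(A) = -800 + 5*A (B(A) = 25 + 5*(A - 1*165) = 25 + 5*(A - 165) = 25 + 5*(-165 + A) = 25 + (-825 + 5*A) = -800 + 5*A)
(b(53, 1099) + 1/(B(1212) + 947540))/(-3191810) + 2207861/(-1567320) = ((1099² + 713*53) + 1/((-800 + 5*1212) + 947540))/(-3191810) + 2207861/(-1567320) = ((1207801 + 37789) + 1/((-800 + 6060) + 947540))*(-1/3191810) + 2207861*(-1/1567320) = (1245590 + 1/(5260 + 947540))*(-1/3191810) - 2207861/1567320 = (1245590 + 1/952800)*(-1/3191810) - 2207861/1567320 = (1186798152001/952800)*(-1/3191810) - 2207861/1567320 = -1186798152001/3041156568000 - 2207861/1567320 = -71454528841460461/39720545934648000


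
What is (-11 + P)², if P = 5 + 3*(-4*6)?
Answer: 6084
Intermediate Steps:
P = -67 (P = 5 + 3*(-24) = 5 - 72 = -67)
(-11 + P)² = (-11 - 67)² = (-78)² = 6084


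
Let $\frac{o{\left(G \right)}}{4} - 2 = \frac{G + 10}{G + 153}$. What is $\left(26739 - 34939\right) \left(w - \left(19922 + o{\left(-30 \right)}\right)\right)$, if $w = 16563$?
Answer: $\frac{82812200}{3} \approx 2.7604 \cdot 10^{7}$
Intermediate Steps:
$o{\left(G \right)} = 8 + \frac{4 \left(10 + G\right)}{153 + G}$ ($o{\left(G \right)} = 8 + 4 \frac{G + 10}{G + 153} = 8 + 4 \frac{10 + G}{153 + G} = 8 + \frac{4 \left(10 + G\right)}{153 + G}$)
$\left(26739 - 34939\right) \left(w - \left(19922 + o{\left(-30 \right)}\right)\right) = \left(26739 - 34939\right) \left(16563 - \left(19922 + \frac{4 \left(316 + 3 \left(-30\right)\right)}{153 - 30}\right)\right) = \left(26739 - 34939\right) \left(16563 - \left(19922 + \frac{4 \left(316 - 90\right)}{123}\right)\right) = - 8200 \left(16563 - \left(19922 + 4 \cdot \frac{1}{123} \cdot 226\right)\right) = - 8200 \left(16563 - \frac{2451310}{123}\right) = \left(-8200\right) \left(- \frac{414061}{123}\right) = \frac{82812200}{3}$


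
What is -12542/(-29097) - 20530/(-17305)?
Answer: 162880144/100704717 ≈ 1.6174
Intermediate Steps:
-12542/(-29097) - 20530/(-17305) = -12542*(-1/29097) - 20530*(-1/17305) = 12542/29097 + 4106/3461 = 162880144/100704717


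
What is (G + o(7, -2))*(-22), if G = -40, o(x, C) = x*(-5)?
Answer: 1650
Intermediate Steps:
o(x, C) = -5*x
(G + o(7, -2))*(-22) = (-40 - 5*7)*(-22) = (-40 - 35)*(-22) = -75*(-22) = 1650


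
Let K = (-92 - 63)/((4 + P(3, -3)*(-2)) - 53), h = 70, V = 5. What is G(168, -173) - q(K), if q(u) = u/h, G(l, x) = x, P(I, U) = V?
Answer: -142929/826 ≈ -173.04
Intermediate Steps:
P(I, U) = 5
K = 155/59 (K = (-92 - 63)/((4 + 5*(-2)) - 53) = -155/((4 - 10) - 53) = -155/(-6 - 53) = -155/(-59) = -155*(-1/59) = 155/59 ≈ 2.6271)
q(u) = u/70
G(168, -173) - q(K) = -173 - 155/(70*59) = -173 - 1*31/826 = -173 - 31/826 = -142929/826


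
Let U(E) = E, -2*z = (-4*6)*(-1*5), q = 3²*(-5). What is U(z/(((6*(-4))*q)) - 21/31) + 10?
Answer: 5171/558 ≈ 9.2670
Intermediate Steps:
q = -45 (q = 9*(-5) = -45)
z = -60 (z = -(-4*6)*(-1*5)/2 = -(-12)*(-5) = -½*120 = -60)
U(z/(((6*(-4))*q)) - 21/31) + 10 = (-60/((6*(-4))*(-45)) - 21/31) + 10 = (-60/((-24*(-45))) - 21*1/31) + 10 = (-60/1080 - 21/31) + 10 = (-60*1/1080 - 21/31) + 10 = (-1/18 - 21/31) + 10 = -409/558 + 10 = 5171/558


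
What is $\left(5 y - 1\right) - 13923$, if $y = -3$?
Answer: $-13939$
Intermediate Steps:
$\left(5 y - 1\right) - 13923 = \left(5 \left(-3\right) - 1\right) - 13923 = \left(-15 - 1\right) - 13923 = -16 - 13923 = -13939$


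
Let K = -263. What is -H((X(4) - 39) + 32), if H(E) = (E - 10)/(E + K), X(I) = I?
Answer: -13/266 ≈ -0.048872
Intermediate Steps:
H(E) = (-10 + E)/(-263 + E) (H(E) = (E - 10)/(E - 263) = (-10 + E)/(-263 + E))
-H((X(4) - 39) + 32) = -(-10 + ((4 - 39) + 32))/(-263 + ((4 - 39) + 32)) = -(-10 + (-35 + 32))/(-263 + (-35 + 32)) = -(-10 - 3)/(-263 - 3) = -(-13)/(-266) = -(-1)*(-13)/266 = -1*13/266 = -13/266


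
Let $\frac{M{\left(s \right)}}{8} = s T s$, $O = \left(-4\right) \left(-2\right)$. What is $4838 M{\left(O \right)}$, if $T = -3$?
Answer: $-7431168$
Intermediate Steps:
$O = 8$
$M{\left(s \right)} = - 24 s^{2}$ ($M{\left(s \right)} = 8 s \left(-3\right) s = 8 - 3 s s = 8 \left(- 3 s^{2}\right) = - 24 s^{2}$)
$4838 M{\left(O \right)} = 4838 \left(- 24 \cdot 8^{2}\right) = 4838 \left(\left(-24\right) 64\right) = 4838 \left(-1536\right) = -7431168$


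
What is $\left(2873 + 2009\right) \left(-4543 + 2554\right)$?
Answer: $-9710298$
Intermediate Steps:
$\left(2873 + 2009\right) \left(-4543 + 2554\right) = 4882 \left(-1989\right) = -9710298$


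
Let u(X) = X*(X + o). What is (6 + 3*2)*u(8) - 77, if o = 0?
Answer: 691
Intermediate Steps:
u(X) = X² (u(X) = X*(X + 0) = X*X = X²)
(6 + 3*2)*u(8) - 77 = (6 + 3*2)*8² - 77 = (6 + 6)*64 - 77 = 12*64 - 77 = 768 - 77 = 691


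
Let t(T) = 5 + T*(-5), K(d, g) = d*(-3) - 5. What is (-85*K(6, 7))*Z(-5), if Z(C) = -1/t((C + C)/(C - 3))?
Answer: 1564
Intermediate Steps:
K(d, g) = -5 - 3*d (K(d, g) = -3*d - 5 = -5 - 3*d)
t(T) = 5 - 5*T
Z(C) = -1/(5 - 10*C/(-3 + C)) (Z(C) = -1/(5 - 5*(C + C)/(C - 3)) = -1/(5 - 5*2*C/(-3 + C)) = -1/(5 - 10*C/(-3 + C)))
(-85*K(6, 7))*Z(-5) = (-85*(-5 - 3*6))*((-3 - 5)/(5*(3 - 5))) = (-85*(-5 - 18))*((⅕)*(-8)/(-2)) = (-85*(-23))*((⅕)*(-½)*(-8)) = 1955*(⅘) = 1564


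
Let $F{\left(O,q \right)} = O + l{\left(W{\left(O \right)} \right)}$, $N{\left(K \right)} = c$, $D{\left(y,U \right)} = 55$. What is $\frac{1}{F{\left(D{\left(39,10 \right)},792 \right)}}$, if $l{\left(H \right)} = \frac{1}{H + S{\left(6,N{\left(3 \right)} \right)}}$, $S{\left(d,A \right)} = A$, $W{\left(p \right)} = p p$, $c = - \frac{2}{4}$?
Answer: $\frac{6049}{332697} \approx 0.018182$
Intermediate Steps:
$c = - \frac{1}{2}$ ($c = \left(-2\right) \frac{1}{4} = - \frac{1}{2} \approx -0.5$)
$W{\left(p \right)} = p^{2}$
$N{\left(K \right)} = - \frac{1}{2}$
$l{\left(H \right)} = \frac{1}{- \frac{1}{2} + H}$ ($l{\left(H \right)} = \frac{1}{H - \frac{1}{2}} = \frac{1}{- \frac{1}{2} + H}$)
$F{\left(O,q \right)} = O + \frac{2}{-1 + 2 O^{2}}$
$\frac{1}{F{\left(D{\left(39,10 \right)},792 \right)}} = \frac{1}{\frac{1}{-1 + 2 \cdot 55^{2}} \left(2 - 55 + 2 \cdot 55^{3}\right)} = \frac{1}{\frac{1}{-1 + 2 \cdot 3025} \left(2 - 55 + 2 \cdot 166375\right)} = \frac{1}{\frac{1}{-1 + 6050} \left(2 - 55 + 332750\right)} = \frac{1}{\frac{1}{6049} \cdot 332697} = \frac{1}{\frac{332697}{6049}} = \frac{6049}{332697}$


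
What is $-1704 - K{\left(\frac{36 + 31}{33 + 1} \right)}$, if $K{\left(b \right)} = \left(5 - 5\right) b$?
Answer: $-1704$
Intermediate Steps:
$K{\left(b \right)} = 0$ ($K{\left(b \right)} = 0 b = 0$)
$-1704 - K{\left(\frac{36 + 31}{33 + 1} \right)} = -1704 - 0 = -1704 + 0 = -1704$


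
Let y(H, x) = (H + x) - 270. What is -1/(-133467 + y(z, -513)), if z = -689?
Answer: 1/134939 ≈ 7.4108e-6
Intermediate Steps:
y(H, x) = -270 + H + x
-1/(-133467 + y(z, -513)) = -1/(-133467 + (-270 - 689 - 513)) = -1/(-133467 - 1472) = -1/(-134939) = -1*(-1/134939) = 1/134939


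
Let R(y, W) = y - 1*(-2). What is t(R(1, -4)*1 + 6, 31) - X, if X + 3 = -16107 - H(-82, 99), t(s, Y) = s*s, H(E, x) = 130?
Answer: 16321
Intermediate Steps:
R(y, W) = 2 + y (R(y, W) = y + 2 = 2 + y)
t(s, Y) = s²
X = -16240 (X = -3 + (-16107 - 1*130) = -3 + (-16107 - 130) = -3 - 16237 = -16240)
t(R(1, -4)*1 + 6, 31) - X = ((2 + 1)*1 + 6)² - 1*(-16240) = (3*1 + 6)² + 16240 = (3 + 6)² + 16240 = 9² + 16240 = 81 + 16240 = 16321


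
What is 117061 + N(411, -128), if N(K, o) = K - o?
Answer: 117600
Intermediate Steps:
117061 + N(411, -128) = 117061 + (411 - 1*(-128)) = 117061 + (411 + 128) = 117061 + 539 = 117600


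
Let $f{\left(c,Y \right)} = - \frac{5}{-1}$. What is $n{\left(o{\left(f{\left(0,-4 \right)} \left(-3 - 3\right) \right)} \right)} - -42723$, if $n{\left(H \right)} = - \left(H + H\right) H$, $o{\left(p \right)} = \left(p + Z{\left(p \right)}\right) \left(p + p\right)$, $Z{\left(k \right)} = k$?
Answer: $-25877277$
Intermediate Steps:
$f{\left(c,Y \right)} = 5$ ($f{\left(c,Y \right)} = \left(-5\right) \left(-1\right) = 5$)
$o{\left(p \right)} = 4 p^{2}$ ($o{\left(p \right)} = \left(p + p\right) \left(p + p\right) = 2 p 2 p = 4 p^{2}$)
$n{\left(H \right)} = - 2 H^{2}$ ($n{\left(H \right)} = - 2 H H = - 2 H^{2}$)
$n{\left(o{\left(f{\left(0,-4 \right)} \left(-3 - 3\right) \right)} \right)} - -42723 = - 2 \left(4 \left(5 \left(-3 - 3\right)\right)^{2}\right)^{2} - -42723 = - 2 \left(4 \left(5 \left(-6\right)\right)^{2}\right)^{2} + 42723 = - 2 \left(4 \left(-30\right)^{2}\right)^{2} + 42723 = - 2 \left(4 \cdot 900\right)^{2} + 42723 = - 2 \cdot 3600^{2} + 42723 = \left(-2\right) 12960000 + 42723 = -25920000 + 42723 = -25877277$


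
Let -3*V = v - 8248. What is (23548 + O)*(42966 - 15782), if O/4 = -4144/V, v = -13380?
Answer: 3460838643136/5407 ≈ 6.4007e+8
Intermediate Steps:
V = 21628/3 (V = -(-13380 - 8248)/3 = -⅓*(-21628) = 21628/3 ≈ 7209.3)
O = -12432/5407 (O = 4*(-4144/21628/3) = 4*(-4144*3/21628) = 4*(-3108/5407) = -12432/5407 ≈ -2.2992)
(23548 + O)*(42966 - 15782) = (23548 - 12432/5407)*(42966 - 15782) = (127311604/5407)*27184 = 3460838643136/5407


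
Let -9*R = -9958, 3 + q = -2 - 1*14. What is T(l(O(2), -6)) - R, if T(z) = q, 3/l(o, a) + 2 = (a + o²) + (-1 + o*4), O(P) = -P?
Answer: -10129/9 ≈ -1125.4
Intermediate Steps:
q = -19 (q = -3 + (-2 - 1*14) = -3 + (-2 - 14) = -3 - 16 = -19)
R = 9958/9 (R = -⅑*(-9958) = 9958/9 ≈ 1106.4)
l(o, a) = 3/(-3 + a + o² + 4*o) (l(o, a) = 3/(-2 + ((a + o²) + (-1 + o*4))) = 3/(-2 + ((a + o²) + (-1 + 4*o))) = 3/(-2 + (-1 + a + o² + 4*o)) = 3/(-3 + a + o² + 4*o))
T(z) = -19
T(l(O(2), -6)) - R = -19 - 1*9958/9 = -19 - 9958/9 = -10129/9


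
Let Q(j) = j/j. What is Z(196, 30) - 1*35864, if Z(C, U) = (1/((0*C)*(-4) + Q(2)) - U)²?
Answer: -35023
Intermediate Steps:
Q(j) = 1
Z(C, U) = (1 - U)² (Z(C, U) = (1/((0*C)*(-4) + 1) - U)² = (1/(0*(-4) + 1) - U)² = (1/(0 + 1) - U)² = (1/1 - U)² = (1 - U)²)
Z(196, 30) - 1*35864 = (-1 + 30)² - 1*35864 = 29² - 35864 = 841 - 35864 = -35023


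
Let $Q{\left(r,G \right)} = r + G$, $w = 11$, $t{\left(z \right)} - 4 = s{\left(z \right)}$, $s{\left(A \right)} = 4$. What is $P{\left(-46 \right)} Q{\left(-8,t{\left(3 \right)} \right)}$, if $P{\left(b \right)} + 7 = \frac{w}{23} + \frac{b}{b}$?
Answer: $0$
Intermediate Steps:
$t{\left(z \right)} = 8$ ($t{\left(z \right)} = 4 + 4 = 8$)
$Q{\left(r,G \right)} = G + r$
$P{\left(b \right)} = - \frac{127}{23}$ ($P{\left(b \right)} = -7 + \left(\frac{11}{23} + \frac{b}{b}\right) = -7 + \left(11 \cdot \frac{1}{23} + 1\right) = -7 + \left(\frac{11}{23} + 1\right) = -7 + \frac{34}{23} = - \frac{127}{23}$)
$P{\left(-46 \right)} Q{\left(-8,t{\left(3 \right)} \right)} = - \frac{127 \left(8 - 8\right)}{23} = \left(- \frac{127}{23}\right) 0 = 0$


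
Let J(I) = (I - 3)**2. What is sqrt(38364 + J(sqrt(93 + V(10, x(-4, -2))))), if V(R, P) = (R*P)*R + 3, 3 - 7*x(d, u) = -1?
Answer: sqrt(1887781 - 168*sqrt(469))/7 ≈ 196.09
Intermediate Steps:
x(d, u) = 4/7 (x(d, u) = 3/7 - 1/7*(-1) = 3/7 + 1/7 = 4/7)
V(R, P) = 3 + P*R**2 (V(R, P) = (P*R)*R + 3 = P*R**2 + 3 = 3 + P*R**2)
J(I) = (-3 + I)**2
sqrt(38364 + J(sqrt(93 + V(10, x(-4, -2))))) = sqrt(38364 + (-3 + sqrt(93 + (3 + (4/7)*10**2)))**2) = sqrt(38364 + (-3 + sqrt(93 + (3 + (4/7)*100)))**2) = sqrt(38364 + (-3 + sqrt(93 + (3 + 400/7)))**2) = sqrt(38364 + (-3 + sqrt(93 + 421/7))**2) = sqrt(38364 + (-3 + sqrt(1072/7))**2) = sqrt(38364 + (-3 + 4*sqrt(469)/7)**2)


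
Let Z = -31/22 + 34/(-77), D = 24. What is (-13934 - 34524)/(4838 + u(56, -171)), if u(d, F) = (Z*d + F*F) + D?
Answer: -533038/373993 ≈ -1.4253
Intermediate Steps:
Z = -285/154 (Z = -31*1/22 + 34*(-1/77) = -31/22 - 34/77 = -285/154 ≈ -1.8506)
u(d, F) = 24 + F**2 - 285*d/154 (u(d, F) = (-285*d/154 + F*F) + 24 = (-285*d/154 + F**2) + 24 = (F**2 - 285*d/154) + 24 = 24 + F**2 - 285*d/154)
(-13934 - 34524)/(4838 + u(56, -171)) = (-13934 - 34524)/(4838 + (24 + (-171)**2 - 285/154*56)) = -48458/(4838 + (24 + 29241 - 1140/11)) = -48458/(4838 + 320775/11) = -48458/373993/11 = -48458*11/373993 = -533038/373993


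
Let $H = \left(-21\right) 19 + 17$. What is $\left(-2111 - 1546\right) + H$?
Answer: $-4039$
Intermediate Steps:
$H = -382$ ($H = -399 + 17 = -382$)
$\left(-2111 - 1546\right) + H = \left(-2111 - 1546\right) - 382 = -3657 - 382 = -4039$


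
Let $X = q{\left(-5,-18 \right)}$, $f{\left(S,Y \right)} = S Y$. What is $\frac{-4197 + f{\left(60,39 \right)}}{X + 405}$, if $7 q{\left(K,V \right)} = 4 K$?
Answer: $- \frac{12999}{2815} \approx -4.6178$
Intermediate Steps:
$q{\left(K,V \right)} = \frac{4 K}{7}$
$X = - \frac{20}{7}$ ($X = \frac{4}{7} \left(-5\right) = - \frac{20}{7} \approx -2.8571$)
$\frac{-4197 + f{\left(60,39 \right)}}{X + 405} = \frac{-4197 + 60 \cdot 39}{- \frac{20}{7} + 405} = \frac{-4197 + 2340}{\frac{2815}{7}} = \left(-1857\right) \frac{7}{2815} = - \frac{12999}{2815}$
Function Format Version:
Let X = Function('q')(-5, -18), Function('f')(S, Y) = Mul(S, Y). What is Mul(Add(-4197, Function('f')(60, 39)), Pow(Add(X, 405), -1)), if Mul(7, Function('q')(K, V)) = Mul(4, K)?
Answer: Rational(-12999, 2815) ≈ -4.6178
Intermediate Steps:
Function('q')(K, V) = Mul(Rational(4, 7), K) (Function('q')(K, V) = Mul(Rational(1, 7), Mul(4, K)) = Mul(Rational(4, 7), K))
X = Rational(-20, 7) (X = Mul(Rational(4, 7), -5) = Rational(-20, 7) ≈ -2.8571)
Mul(Add(-4197, Function('f')(60, 39)), Pow(Add(X, 405), -1)) = Mul(Add(-4197, Mul(60, 39)), Pow(Add(Rational(-20, 7), 405), -1)) = Mul(Add(-4197, 2340), Pow(Rational(2815, 7), -1)) = Mul(-1857, Rational(7, 2815)) = Rational(-12999, 2815)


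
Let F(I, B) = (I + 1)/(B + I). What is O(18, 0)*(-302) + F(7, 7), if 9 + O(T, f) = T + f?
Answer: -19022/7 ≈ -2717.4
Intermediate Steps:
F(I, B) = (1 + I)/(B + I)
O(T, f) = -9 + T + f (O(T, f) = -9 + (T + f) = -9 + T + f)
O(18, 0)*(-302) + F(7, 7) = (-9 + 18 + 0)*(-302) + (1 + 7)/(7 + 7) = 9*(-302) + 8/14 = -2718 + (1/14)*8 = -2718 + 4/7 = -19022/7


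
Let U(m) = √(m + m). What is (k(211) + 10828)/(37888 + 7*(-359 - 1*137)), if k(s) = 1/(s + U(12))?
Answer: 481813727/1531408752 - √6/765704376 ≈ 0.31462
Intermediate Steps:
U(m) = √2*√m (U(m) = √(2*m) = √2*√m)
k(s) = 1/(s + 2*√6) (k(s) = 1/(s + √2*√12) = 1/(s + √2*(2*√3)) = 1/(s + 2*√6))
(k(211) + 10828)/(37888 + 7*(-359 - 1*137)) = (1/(211 + 2*√6) + 10828)/(37888 + 7*(-359 - 1*137)) = (10828 + 1/(211 + 2*√6))/(37888 + 7*(-359 - 137)) = (10828 + 1/(211 + 2*√6))/(37888 + 7*(-496)) = (10828 + 1/(211 + 2*√6))/(37888 - 3472) = (10828 + 1/(211 + 2*√6))/34416 = (10828 + 1/(211 + 2*√6))*(1/34416) = 2707/8604 + 1/(34416*(211 + 2*√6))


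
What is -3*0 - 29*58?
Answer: -1682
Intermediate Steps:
-3*0 - 29*58 = 0 - 1682 = -1682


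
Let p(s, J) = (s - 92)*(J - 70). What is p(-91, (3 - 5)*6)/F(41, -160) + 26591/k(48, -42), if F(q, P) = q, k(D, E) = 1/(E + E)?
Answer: -2233278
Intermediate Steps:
k(D, E) = 1/(2*E)
p(s, J) = (-92 + s)*(-70 + J)
p(-91, (3 - 5)*6)/F(41, -160) + 26591/k(48, -42) = (6440 - 92*(3 - 5)*6 - 70*(-91) + ((3 - 5)*6)*(-91))/41 + 26591/(((½)/(-42))) = (6440 - (-184)*6 + 6370 - 2*6*(-91))*(1/41) + 26591/(((½)*(-1/42))) = (6440 - 92*(-12) + 6370 - 12*(-91))*(1/41) + 26591/(-1/84) = (6440 + 1104 + 6370 + 1092)*(1/41) + 26591*(-84) = 15006*(1/41) - 2233644 = 366 - 2233644 = -2233278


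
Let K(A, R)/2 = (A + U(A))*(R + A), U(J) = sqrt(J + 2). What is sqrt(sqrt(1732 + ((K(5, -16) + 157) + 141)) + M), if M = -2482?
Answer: sqrt(-2482 + sqrt(2)*sqrt(960 - 11*sqrt(7))) ≈ 49.385*I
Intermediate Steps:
U(J) = sqrt(2 + J)
K(A, R) = 2*(A + R)*(A + sqrt(2 + A)) (K(A, R) = 2*((A + sqrt(2 + A))*(R + A)) = 2*((A + sqrt(2 + A))*(A + R)) = 2*((A + R)*(A + sqrt(2 + A))) = 2*(A + R)*(A + sqrt(2 + A)))
sqrt(sqrt(1732 + ((K(5, -16) + 157) + 141)) + M) = sqrt(sqrt(1732 + (((2*5**2 + 2*5*(-16) + 2*5*sqrt(2 + 5) + 2*(-16)*sqrt(2 + 5)) + 157) + 141)) - 2482) = sqrt(sqrt(1732 + (((2*25 - 160 + 2*5*sqrt(7) + 2*(-16)*sqrt(7)) + 157) + 141)) - 2482) = sqrt(sqrt(1732 + (((50 - 160 + 10*sqrt(7) - 32*sqrt(7)) + 157) + 141)) - 2482) = sqrt(sqrt(1732 + (((-110 - 22*sqrt(7)) + 157) + 141)) - 2482) = sqrt(sqrt(1732 + ((47 - 22*sqrt(7)) + 141)) - 2482) = sqrt(sqrt(1732 + (188 - 22*sqrt(7))) - 2482) = sqrt(sqrt(1920 - 22*sqrt(7)) - 2482) = sqrt(-2482 + sqrt(1920 - 22*sqrt(7)))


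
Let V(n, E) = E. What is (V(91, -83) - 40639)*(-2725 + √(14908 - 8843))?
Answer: 110967450 - 40722*√6065 ≈ 1.0780e+8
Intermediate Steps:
(V(91, -83) - 40639)*(-2725 + √(14908 - 8843)) = (-83 - 40639)*(-2725 + √(14908 - 8843)) = -40722*(-2725 + √6065) = 110967450 - 40722*√6065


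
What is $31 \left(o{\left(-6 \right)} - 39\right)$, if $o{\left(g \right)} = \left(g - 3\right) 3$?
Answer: $-2046$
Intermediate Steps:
$o{\left(g \right)} = -9 + 3 g$ ($o{\left(g \right)} = \left(-3 + g\right) 3 = -9 + 3 g$)
$31 \left(o{\left(-6 \right)} - 39\right) = 31 \left(\left(-9 + 3 \left(-6\right)\right) - 39\right) = 31 \left(\left(-9 - 18\right) - 39\right) = 31 \left(-27 - 39\right) = 31 \left(-66\right) = -2046$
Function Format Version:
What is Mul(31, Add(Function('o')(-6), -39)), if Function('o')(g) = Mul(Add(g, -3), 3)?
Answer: -2046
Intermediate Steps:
Function('o')(g) = Add(-9, Mul(3, g)) (Function('o')(g) = Mul(Add(-3, g), 3) = Add(-9, Mul(3, g)))
Mul(31, Add(Function('o')(-6), -39)) = Mul(31, Add(Add(-9, Mul(3, -6)), -39)) = Mul(31, Add(Add(-9, -18), -39)) = Mul(31, Add(-27, -39)) = Mul(31, -66) = -2046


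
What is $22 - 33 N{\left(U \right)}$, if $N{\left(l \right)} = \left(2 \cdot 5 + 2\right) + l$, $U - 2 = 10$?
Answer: $-770$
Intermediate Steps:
$U = 12$ ($U = 2 + 10 = 12$)
$N{\left(l \right)} = 12 + l$ ($N{\left(l \right)} = \left(10 + 2\right) + l = 12 + l$)
$22 - 33 N{\left(U \right)} = 22 - 33 \left(12 + 12\right) = 22 - 792 = -770$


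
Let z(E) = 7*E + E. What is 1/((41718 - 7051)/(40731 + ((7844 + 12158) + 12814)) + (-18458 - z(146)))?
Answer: -73547/1443398755 ≈ -5.0954e-5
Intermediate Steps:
z(E) = 8*E
1/((41718 - 7051)/(40731 + ((7844 + 12158) + 12814)) + (-18458 - z(146))) = 1/((41718 - 7051)/(40731 + ((7844 + 12158) + 12814)) + (-18458 - 8*146)) = 1/(34667/(40731 + (20002 + 12814)) + (-18458 - 1*1168)) = 1/(34667/(40731 + 32816) + (-18458 - 1168)) = 1/(34667/73547 - 19626) = 1/(-1443398755/73547) = -73547/1443398755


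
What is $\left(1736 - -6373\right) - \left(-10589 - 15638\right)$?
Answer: $34336$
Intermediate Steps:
$\left(1736 - -6373\right) - \left(-10589 - 15638\right) = \left(1736 + 6373\right) - -26227 = 8109 + 26227 = 34336$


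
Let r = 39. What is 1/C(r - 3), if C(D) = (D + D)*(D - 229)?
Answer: -1/13896 ≈ -7.1963e-5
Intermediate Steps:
C(D) = 2*D*(-229 + D) (C(D) = (2*D)*(-229 + D) = 2*D*(-229 + D))
1/C(r - 3) = 1/(2*(39 - 3)*(-229 + (39 - 3))) = 1/(2*36*(-229 + 36)) = 1/(2*36*(-193)) = 1/(-13896) = -1/13896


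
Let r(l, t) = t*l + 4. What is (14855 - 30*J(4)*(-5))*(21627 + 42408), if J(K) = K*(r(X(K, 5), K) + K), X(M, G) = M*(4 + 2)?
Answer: 4947023925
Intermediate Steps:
X(M, G) = 6*M (X(M, G) = M*6 = 6*M)
r(l, t) = 4 + l*t (r(l, t) = l*t + 4 = 4 + l*t)
J(K) = K*(4 + K + 6*K²) (J(K) = K*((4 + (6*K)*K) + K) = K*((4 + 6*K²) + K) = K*(4 + K + 6*K²))
(14855 - 30*J(4)*(-5))*(21627 + 42408) = (14855 - 120*(4 + 4 + 6*4²)*(-5))*(21627 + 42408) = (14855 - 120*(4 + 4 + 6*16)*(-5))*64035 = (14855 - 120*(4 + 4 + 96)*(-5))*64035 = (14855 - 120*104*(-5))*64035 = (14855 - 30*416*(-5))*64035 = (14855 - 12480*(-5))*64035 = (14855 + 62400)*64035 = 77255*64035 = 4947023925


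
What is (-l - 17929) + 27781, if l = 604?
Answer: 9248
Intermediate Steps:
(-l - 17929) + 27781 = (-1*604 - 17929) + 27781 = (-604 - 17929) + 27781 = -18533 + 27781 = 9248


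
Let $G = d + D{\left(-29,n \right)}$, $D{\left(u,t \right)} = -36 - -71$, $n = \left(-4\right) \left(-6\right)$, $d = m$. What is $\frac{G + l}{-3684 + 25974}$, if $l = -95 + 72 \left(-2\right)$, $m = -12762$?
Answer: $- \frac{2161}{3715} \approx -0.5817$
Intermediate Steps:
$d = -12762$
$n = 24$
$D{\left(u,t \right)} = 35$ ($D{\left(u,t \right)} = -36 + 71 = 35$)
$l = -239$ ($l = -95 - 144 = -239$)
$G = -12727$ ($G = -12762 + 35 = -12727$)
$\frac{G + l}{-3684 + 25974} = \frac{-12727 - 239}{-3684 + 25974} = - \frac{12966}{22290} = \left(-12966\right) \frac{1}{22290} = - \frac{2161}{3715}$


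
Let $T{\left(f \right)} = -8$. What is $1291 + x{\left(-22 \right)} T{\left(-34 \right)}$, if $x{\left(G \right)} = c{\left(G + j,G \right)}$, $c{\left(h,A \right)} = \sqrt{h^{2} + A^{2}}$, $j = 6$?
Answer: $1291 - 16 \sqrt{185} \approx 1073.4$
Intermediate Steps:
$c{\left(h,A \right)} = \sqrt{A^{2} + h^{2}}$
$x{\left(G \right)} = \sqrt{G^{2} + \left(6 + G\right)^{2}}$ ($x{\left(G \right)} = \sqrt{G^{2} + \left(G + 6\right)^{2}} = \sqrt{G^{2} + \left(6 + G\right)^{2}}$)
$1291 + x{\left(-22 \right)} T{\left(-34 \right)} = 1291 + \sqrt{\left(-22\right)^{2} + \left(6 - 22\right)^{2}} \left(-8\right) = 1291 + \sqrt{484 + \left(-16\right)^{2}} \left(-8\right) = 1291 + \sqrt{484 + 256} \left(-8\right) = 1291 + \sqrt{740} \left(-8\right) = 1291 + 2 \sqrt{185} \left(-8\right) = 1291 - 16 \sqrt{185}$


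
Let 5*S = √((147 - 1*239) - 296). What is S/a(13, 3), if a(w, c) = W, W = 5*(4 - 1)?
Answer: 2*I*√97/75 ≈ 0.26264*I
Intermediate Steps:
W = 15 (W = 5*3 = 15)
a(w, c) = 15
S = 2*I*√97/5 (S = √((147 - 1*239) - 296)/5 = √((147 - 239) - 296)/5 = √(-92 - 296)/5 = √(-388)/5 = (2*I*√97)/5 = 2*I*√97/5 ≈ 3.9395*I)
S/a(13, 3) = (2*I*√97/5)/15 = (2*I*√97/5)*(1/15) = 2*I*√97/75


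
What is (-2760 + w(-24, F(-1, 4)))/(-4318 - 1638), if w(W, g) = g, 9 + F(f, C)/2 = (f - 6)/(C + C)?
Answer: 11119/23824 ≈ 0.46671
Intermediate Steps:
F(f, C) = -18 + (-6 + f)/C (F(f, C) = -18 + 2*((f - 6)/(C + C)) = -18 + 2*((-6 + f)/((2*C))) = -18 + 2*((-6 + f)*(1/(2*C))) = -18 + 2*((-6 + f)/(2*C)) = -18 + (-6 + f)/C)
(-2760 + w(-24, F(-1, 4)))/(-4318 - 1638) = (-2760 + (-6 - 1 - 18*4)/4)/(-4318 - 1638) = (-2760 + (-6 - 1 - 72)/4)/(-5956) = (-2760 + (1/4)*(-79))*(-1/5956) = (-2760 - 79/4)*(-1/5956) = -11119/4*(-1/5956) = 11119/23824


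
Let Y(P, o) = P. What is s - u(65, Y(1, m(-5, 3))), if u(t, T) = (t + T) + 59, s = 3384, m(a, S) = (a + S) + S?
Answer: 3259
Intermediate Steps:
m(a, S) = a + 2*S (m(a, S) = (S + a) + S = a + 2*S)
u(t, T) = 59 + T + t (u(t, T) = (T + t) + 59 = 59 + T + t)
s - u(65, Y(1, m(-5, 3))) = 3384 - (59 + 1 + 65) = 3384 - 1*125 = 3384 - 125 = 3259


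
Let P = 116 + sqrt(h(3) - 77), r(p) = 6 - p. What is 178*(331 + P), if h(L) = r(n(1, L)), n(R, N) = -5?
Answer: 79566 + 178*I*sqrt(66) ≈ 79566.0 + 1446.1*I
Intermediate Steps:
h(L) = 11 (h(L) = 6 - 1*(-5) = 6 + 5 = 11)
P = 116 + I*sqrt(66) (P = 116 + sqrt(11 - 77) = 116 + sqrt(-66) = 116 + I*sqrt(66) ≈ 116.0 + 8.124*I)
178*(331 + P) = 178*(331 + (116 + I*sqrt(66))) = 178*(447 + I*sqrt(66)) = 79566 + 178*I*sqrt(66)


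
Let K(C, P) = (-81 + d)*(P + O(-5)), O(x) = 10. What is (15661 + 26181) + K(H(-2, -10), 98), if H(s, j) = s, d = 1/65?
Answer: 2151218/65 ≈ 33096.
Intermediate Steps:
d = 1/65 ≈ 0.015385
K(C, P) = -10528/13 - 5264*P/65 (K(C, P) = (-81 + 1/65)*(P + 10) = -5264*(10 + P)/65 = -10528/13 - 5264*P/65)
(15661 + 26181) + K(H(-2, -10), 98) = (15661 + 26181) + (-10528/13 - 5264/65*98) = 41842 + (-10528/13 - 515872/65) = 41842 - 568512/65 = 2151218/65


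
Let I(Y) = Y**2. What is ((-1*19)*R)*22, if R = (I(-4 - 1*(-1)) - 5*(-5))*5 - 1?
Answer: -70642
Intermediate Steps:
R = 169 (R = ((-4 - 1*(-1))**2 - 5*(-5))*5 - 1 = ((-4 + 1)**2 + 25)*5 - 1 = ((-3)**2 + 25)*5 - 1 = (9 + 25)*5 - 1 = 34*5 - 1 = 170 - 1 = 169)
((-1*19)*R)*22 = (-1*19*169)*22 = -19*169*22 = -3211*22 = -70642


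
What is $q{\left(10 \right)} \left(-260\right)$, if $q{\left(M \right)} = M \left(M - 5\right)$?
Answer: $-13000$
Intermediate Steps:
$q{\left(M \right)} = M \left(-5 + M\right)$
$q{\left(10 \right)} \left(-260\right) = 10 \left(-5 + 10\right) \left(-260\right) = 10 \cdot 5 \left(-260\right) = 50 \left(-260\right) = -13000$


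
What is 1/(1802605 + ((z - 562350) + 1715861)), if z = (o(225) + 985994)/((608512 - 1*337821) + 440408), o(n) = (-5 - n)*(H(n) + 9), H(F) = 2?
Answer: 711099/2102092114948 ≈ 3.3828e-7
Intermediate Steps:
o(n) = -55 - 11*n (o(n) = (-5 - n)*(2 + 9) = (-5 - n)*11 = -55 - 11*n)
z = 983464/711099 (z = ((-55 - 11*225) + 985994)/((608512 - 1*337821) + 440408) = ((-55 - 2475) + 985994)/((608512 - 337821) + 440408) = (-2530 + 985994)/(270691 + 440408) = 983464/711099 ≈ 1.3830)
1/(1802605 + ((z - 562350) + 1715861)) = 1/(1802605 + ((983464/711099 - 562350) + 1715861)) = 1/(1802605 + (-399885539186/711099 + 1715861)) = 1/(1802605 + 820261502053/711099) = 1/(2102092114948/711099) = 711099/2102092114948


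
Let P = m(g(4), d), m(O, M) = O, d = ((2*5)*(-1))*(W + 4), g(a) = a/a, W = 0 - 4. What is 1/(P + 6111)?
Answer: 1/6112 ≈ 0.00016361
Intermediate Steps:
W = -4
g(a) = 1
d = 0 (d = ((2*5)*(-1))*(-4 + 4) = (10*(-1))*0 = -10*0 = 0)
P = 1
1/(P + 6111) = 1/(1 + 6111) = 1/6112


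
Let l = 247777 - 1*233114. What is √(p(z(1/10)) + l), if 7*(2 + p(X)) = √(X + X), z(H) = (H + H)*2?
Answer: √(17959725 + 70*√5)/35 ≈ 121.08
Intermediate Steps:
z(H) = 4*H (z(H) = (2*H)*2 = 4*H)
p(X) = -2 + √2*√X/7 (p(X) = -2 + √(X + X)/7 = -2 + √(2*X)/7 = -2 + (√2*√X)/7 = -2 + √2*√X/7)
l = 14663 (l = 247777 - 233114 = 14663)
√(p(z(1/10)) + l) = √((-2 + √2*√(4/10)/7) + 14663) = √((-2 + √2*√(4*(⅒))/7) + 14663) = √((-2 + √2*√(⅖)/7) + 14663) = √((-2 + √2*(√10/5)/7) + 14663) = √((-2 + 2*√5/35) + 14663) = √(14661 + 2*√5/35)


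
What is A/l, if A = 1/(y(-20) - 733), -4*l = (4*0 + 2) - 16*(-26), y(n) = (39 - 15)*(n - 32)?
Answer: 2/414029 ≈ 4.8306e-6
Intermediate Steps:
y(n) = -768 + 24*n (y(n) = 24*(-32 + n) = -768 + 24*n)
l = -209/2 (l = -((4*0 + 2) - 16*(-26))/4 = -((0 + 2) + 416)/4 = -(2 + 416)/4 = -¼*418 = -209/2 ≈ -104.50)
A = -1/1981 (A = 1/((-768 + 24*(-20)) - 733) = 1/((-768 - 480) - 733) = 1/(-1248 - 733) = 1/(-1981) = -1/1981 ≈ -0.00050480)
A/l = -1/(1981*(-209/2)) = -1/1981*(-2/209) = 2/414029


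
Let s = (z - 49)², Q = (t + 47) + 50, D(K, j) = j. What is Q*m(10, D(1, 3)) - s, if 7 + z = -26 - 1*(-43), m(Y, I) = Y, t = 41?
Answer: -141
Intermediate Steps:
z = 10 (z = -7 + (-26 - 1*(-43)) = -7 + (-26 + 43) = -7 + 17 = 10)
Q = 138 (Q = (41 + 47) + 50 = 88 + 50 = 138)
s = 1521 (s = (10 - 49)² = (-39)² = 1521)
Q*m(10, D(1, 3)) - s = 138*10 - 1*1521 = 1380 - 1521 = -141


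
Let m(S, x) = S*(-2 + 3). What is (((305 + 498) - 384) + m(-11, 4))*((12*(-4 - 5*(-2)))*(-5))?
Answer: -146880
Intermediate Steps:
m(S, x) = S (m(S, x) = S*1 = S)
(((305 + 498) - 384) + m(-11, 4))*((12*(-4 - 5*(-2)))*(-5)) = (((305 + 498) - 384) - 11)*((12*(-4 - 5*(-2)))*(-5)) = ((803 - 384) - 11)*((12*(-4 + 10))*(-5)) = (419 - 11)*((12*6)*(-5)) = 408*(72*(-5)) = 408*(-360) = -146880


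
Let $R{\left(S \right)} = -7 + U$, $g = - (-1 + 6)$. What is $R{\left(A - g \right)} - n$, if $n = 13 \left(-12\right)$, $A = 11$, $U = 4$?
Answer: $153$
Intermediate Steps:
$g = -5$ ($g = \left(-1\right) 5 = -5$)
$R{\left(S \right)} = -3$ ($R{\left(S \right)} = -7 + 4 = -3$)
$n = -156$
$R{\left(A - g \right)} - n = -3 - -156 = -3 + 156 = 153$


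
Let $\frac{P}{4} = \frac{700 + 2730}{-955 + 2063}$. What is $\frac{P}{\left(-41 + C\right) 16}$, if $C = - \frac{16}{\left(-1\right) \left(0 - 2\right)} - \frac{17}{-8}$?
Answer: $- \frac{343}{20775} \approx -0.01651$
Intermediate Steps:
$C = - \frac{47}{8}$ ($C = - \frac{16}{\left(-1\right) \left(-2\right)} - - \frac{17}{8} = - \frac{16}{2} + \frac{17}{8} = \left(-16\right) \frac{1}{2} + \frac{17}{8} = -8 + \frac{17}{8} = - \frac{47}{8} \approx -5.875$)
$P = \frac{3430}{277}$ ($P = 4 \frac{700 + 2730}{-955 + 2063} = 4 \cdot \frac{3430}{1108} = 4 \cdot 3430 \cdot \frac{1}{1108} = 4 \cdot \frac{1715}{554} = \frac{3430}{277} \approx 12.383$)
$\frac{P}{\left(-41 + C\right) 16} = \frac{3430}{277 \left(-41 - \frac{47}{8}\right) 16} = \frac{3430}{277 \left(\left(- \frac{375}{8}\right) 16\right)} = \frac{3430}{277 \left(-750\right)} = \frac{3430}{277} \left(- \frac{1}{750}\right) = - \frac{343}{20775}$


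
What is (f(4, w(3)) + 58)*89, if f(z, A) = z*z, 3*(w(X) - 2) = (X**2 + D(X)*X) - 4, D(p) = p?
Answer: 6586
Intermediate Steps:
w(X) = 2/3 + 2*X**2/3 (w(X) = 2 + ((X**2 + X*X) - 4)/3 = 2 + ((X**2 + X**2) - 4)/3 = 2 + (2*X**2 - 4)/3 = 2 + (-4 + 2*X**2)/3 = 2 + (-4/3 + 2*X**2/3) = 2/3 + 2*X**2/3)
f(z, A) = z**2
(f(4, w(3)) + 58)*89 = (4**2 + 58)*89 = (16 + 58)*89 = 74*89 = 6586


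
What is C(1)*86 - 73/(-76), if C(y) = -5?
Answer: -32607/76 ≈ -429.04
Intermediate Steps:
C(1)*86 - 73/(-76) = -5*86 - 73/(-76) = -430 - 73*(-1/76) = -430 + 73/76 = -32607/76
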